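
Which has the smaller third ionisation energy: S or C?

S

The third ionization energy removes an electron from the +2 ion. For each element: S²⁺ still has 4 valence electrons; C²⁺ still has 2 valence electrons.
All are still removing valence electrons, so compare the +2 ions as you would atoms: IE_3 generally rises across a period (higher Z_eff) and falls down a group (larger shell), subject to the usual subshell exceptions.
Valence configurations: S²⁺ [Ne]3s²3p², C²⁺ [He]2s².
The numbers (kJ/mol): S 3357, C 4620.
Overall IE_3 order: S < C.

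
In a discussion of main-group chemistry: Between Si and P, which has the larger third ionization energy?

Si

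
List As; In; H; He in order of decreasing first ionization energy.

He, H, As, In

First ionization energy rises across a period (greater Z_eff holds electrons more tightly) and falls down a group (valence electrons are farther from the nucleus).
Here both period and group differ, so the two effects have to be weighed against each other.
As > In: both effects reinforce here, so As is clearly the higher of the two.
H > As: the two effects oppose for this pair; the down-group effect wins (1312 vs 947 kJ/mol).
He > H: both are in period 1; the period trend gives He the larger value.
For reference (kJ/mol): H 1312, He 2372, As 947, In 558.
So from highest to lowest: He > H > As > In.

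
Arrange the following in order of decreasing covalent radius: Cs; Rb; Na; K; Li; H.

H is in period 1, group 1; Li is in period 2, group 1; Na is in period 3, group 1; K is in period 4, group 1; Rb is in period 5, group 1; Cs is in period 6, group 1.
Atomic radius shrinks across a period as nuclear charge pulls the same shell inward, and grows down a group as new shells are added.
All are in group 1, so atomic radius increases down the group.
So from largest to smallest: Cs > Rb > K > Na > Li > H.

Cs > Rb > K > Na > Li > H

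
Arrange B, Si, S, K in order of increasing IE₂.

The second ionization energy removes an electron from the +1 ion. For each element: B⁺ still has 2 valence electrons; Si⁺ still has 3 valence electrons; S⁺ still has 5 valence electrons; K⁺ is the bare [Ar] core.
Breaking into a closed-shell core is much more expensive than removing a leftover valence electron — K has the largest IE_2 here.
Valence configurations: B⁺ [He]2s², Si⁺ [Ne]3s²3p¹, S⁺ [Ne]3s²3p³.
Tabulated IE_2 (kJ/mol): B 2427, Si 1577, S 2252, K 3052.
So the second ionization energies run Si < S < B < K.

Si < S < B < K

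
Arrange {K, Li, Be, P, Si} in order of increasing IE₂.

After 1 electron has been removed, what remains? K⁺ is the bare [Ar] core; Li⁺ is the bare [He] core; Be⁺ still has 1 valence electron; P⁺ still has 4 valence electrons; Si⁺ still has 3 valence electrons.
Pulling an electron out of a noble-gas core costs far more than removing a remaining valence electron, so K and Li sit at the high end of IE_2.
Valence configurations: Be⁺ [He]2s¹, P⁺ [Ne]3s²3p², Si⁺ [Ne]3s²3p¹.
Tabulated IE_2 (kJ/mol): K 3052, Li 7298, Be 1757, P 1907, Si 1577.
Hence IE_2: Si < Be < P < K < Li.

Si < Be < P < K < Li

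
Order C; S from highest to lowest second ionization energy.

C, S

The second ionization energy removes an electron from the +1 ion. For each element: C⁺ still has 3 valence electrons; S⁺ still has 5 valence electrons.
All are still removing valence electrons, so compare the +1 ions as you would atoms: IE_2 generally rises across a period (higher Z_eff) and falls down a group (larger shell), subject to the usual subshell exceptions.
Valence configurations: C⁺ [He]2s²2p¹, S⁺ [Ne]3s²3p³.
The numbers (kJ/mol): C 2353, S 2252.
Putting it together, IE_2: S < C.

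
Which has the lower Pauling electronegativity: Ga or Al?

Al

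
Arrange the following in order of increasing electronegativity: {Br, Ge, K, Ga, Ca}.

K is in period 4, group 1; Ca is in period 4, group 2; Ga is in period 4, group 13; Ge is in period 4, group 14; Br is in period 4, group 17.
Smaller atoms with higher effective nuclear charge are more electronegative.
All lie in period 4, so electronegativity increases left to right.
So from lowest to highest: K < Ca < Ga < Ge < Br.

K, Ca, Ga, Ge, Br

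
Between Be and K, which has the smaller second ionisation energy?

Be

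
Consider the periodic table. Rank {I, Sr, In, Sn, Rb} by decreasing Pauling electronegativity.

Rb is in period 5, group 1; Sr is in period 5, group 2; In is in period 5, group 13; Sn is in period 5, group 14; I is in period 5, group 17.
EN rises left→right (higher Z_eff, smaller atoms) and falls top→bottom (larger, more shielded atoms).
All lie in period 5, so electronegativity increases left to right.
So from highest to lowest: I > Sn > In > Sr > Rb.

I > Sn > In > Sr > Rb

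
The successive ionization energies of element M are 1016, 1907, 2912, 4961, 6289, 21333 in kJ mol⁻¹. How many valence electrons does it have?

Look for the largest jump between consecutive ionization energies: IE6/IE5 ≈ 3.4, far larger than any earlier ratio.
That jump marks the point where a core electron is being removed. So the atom has 5 valence electrons.

5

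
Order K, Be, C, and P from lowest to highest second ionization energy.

Be < P < C < K

After 1 electron has been removed, what remains? K⁺ is the bare [Ar] core; Be⁺ still has 1 valence electron; C⁺ still has 3 valence electrons; P⁺ still has 4 valence electrons.
Breaking into a closed-shell core is much more expensive than removing a leftover valence electron — K has the largest IE_2 here.
Valence configurations: Be⁺ [He]2s¹, C⁺ [He]2s²2p¹, P⁺ [Ne]3s²3p².
Approximate IE_2 values (kJ/mol): K 3052, Be 1757, C 2353, P 1907.
So the second ionization energies run Be < P < C < K.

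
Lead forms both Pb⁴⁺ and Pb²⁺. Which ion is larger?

Both ions have Z = 82 protons, but Pb⁴⁺ has lost more electrons, so its remaining electrons feel a larger effective nuclear charge per electron and are pulled in more tightly.
Higher positive charge → smaller ion, so Pb²⁺ > Pb⁴⁺.

Pb²⁺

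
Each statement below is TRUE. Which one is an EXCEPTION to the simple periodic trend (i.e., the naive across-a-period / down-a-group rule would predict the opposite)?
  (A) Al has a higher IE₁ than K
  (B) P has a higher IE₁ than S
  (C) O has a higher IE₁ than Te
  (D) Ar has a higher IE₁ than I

The general trend: IE₁ increases across a period and decreases down a group.
(A) Al (period 3, group 13) vs K (period 4, group 1): the stated order agrees with the simple trend.
(B) P (period 3, group 15) vs S (period 3, group 16): the stated order contradicts the simple trend.
(C) O (period 2, group 16) vs Te (period 5, group 16): the stated order agrees with the simple trend.
(D) Ar (period 3, group 18) vs I (period 5, group 17): the stated order agrees with the simple trend.
The exception is (B): S (3p⁴) ionizes more easily than half-filled P (3p³) because the paired 3p electron in S is pushed out by e⁻–e⁻ repulsion.

(B)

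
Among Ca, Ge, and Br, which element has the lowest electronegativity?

Ca

Smaller atoms with higher effective nuclear charge are more electronegative.
All lie in period 4, so electronegativity increases left to right.
The lowest electronegativity among these belongs to Ca.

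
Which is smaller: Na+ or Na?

Na+

Forming Na+ removes 1 electron from Na. Fewer electrons for the same nuclear charge means less shielding and a higher Z_eff on the remaining electrons, and for main-group metals the entire outer shell is lost.
A cation is smaller than its parent atom: Na+ < Na.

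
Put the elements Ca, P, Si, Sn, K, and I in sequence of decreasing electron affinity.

I > Si > Sn > P > K > Ca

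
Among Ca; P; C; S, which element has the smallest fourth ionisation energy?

S

The fourth ionization energy removes an electron from the +3 ion. For each element: Ca³⁺ is already 1 electron into the core; P³⁺ still has 2 valence electrons; C³⁺ still has 1 valence electron; S³⁺ still has 3 valence electrons.
Core electrons are held far more tightly than valence electrons, so Ca tops the IE_4 order.
Valence configurations: P³⁺ [Ne]3s², C³⁺ [He]2s¹, S³⁺ [Ne]3s²3p¹.
S³⁺ loses a lone 3p electron whereas P³⁺ must break into a filled 3s² pair, so IE_4(P) > IE_4(S) even though S has the higher nuclear charge.
The numbers (kJ/mol): Ca 6491, P 4964, C 6223, S 4556.
Overall IE_4 order: S < P < C < Ca.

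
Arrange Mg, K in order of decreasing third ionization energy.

Consider each +2 ion: Mg²⁺ is the bare [Ne] core; K²⁺ is already 1 electron into the core.
All of these are removing an electron from a noble-gas core or deeper; the smaller core (lower principal quantum number) is held far more tightly, and within a period the higher nuclear charge binds the same core more tightly.
The numbers (kJ/mol): Mg 7733, K 4420.
Overall IE_3 order: K < Mg.

Mg > K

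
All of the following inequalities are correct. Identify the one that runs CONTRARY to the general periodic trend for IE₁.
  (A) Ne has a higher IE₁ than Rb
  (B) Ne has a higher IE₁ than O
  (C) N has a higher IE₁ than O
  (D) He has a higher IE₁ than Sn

(C)

The general trend: IE₁ increases across a period and decreases down a group.
(A) Ne (period 2, group 18) vs Rb (period 5, group 1): the stated order agrees with the simple trend.
(B) Ne (period 2, group 18) vs O (period 2, group 16): the stated order agrees with the simple trend.
(C) N (period 2, group 15) vs O (period 2, group 16): the stated order contradicts the simple trend.
(D) He (period 1, group 18) vs Sn (period 5, group 14): the stated order agrees with the simple trend.
The exception is (C): pairing an electron in O's 2p⁴ costs repulsion energy, so O ionizes more easily than half-filled N (2p³).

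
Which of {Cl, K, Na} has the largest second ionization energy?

The second ionization energy removes an electron from the +1 ion. For each element: Cl⁺ still has 6 valence electrons; K⁺ is the bare [Ar] core; Na⁺ is the bare [Ne] core.
Pulling an electron out of a noble-gas core costs far more than removing a remaining valence electron, so K and Na sit at the high end of IE_2.
The numbers (kJ/mol): Cl 2298, K 3052, Na 4562.
Putting it together, IE_2: Cl < K < Na.

Na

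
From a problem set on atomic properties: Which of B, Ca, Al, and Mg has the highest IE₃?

IE_3 is the cost of taking one more electron from the +2 cation: B²⁺ still has 1 valence electron; Ca²⁺ is the bare [Ar] core; Al²⁺ still has 1 valence electron; Mg²⁺ is the bare [Ne] core.
Breaking into a closed-shell core is much more expensive than removing a leftover valence electron — Ca and Mg have the largest IE_3 here.
Valence configurations: B²⁺ [He]2s¹, Al²⁺ [Ne]3s¹.
Approximate IE_3 values (kJ/mol): B 3660, Ca 4912, Al 2745, Mg 7733.
Overall IE_3 order: Al < B < Ca < Mg.

Mg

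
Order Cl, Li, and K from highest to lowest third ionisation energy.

The third ionization energy removes an electron from the +2 ion. For each element: Cl²⁺ still has 5 valence electrons; Li²⁺ is already 1 electron into the core; K²⁺ is already 1 electron into the core.
Pulling an electron out of a noble-gas core costs far more than removing a remaining valence electron, so K and Li sit at the high end of IE_3.
Approximate IE_3 values (kJ/mol): Cl 3822, Li 11815, K 4420.
Putting it together, IE_3: Cl < K < Li.

Li > K > Cl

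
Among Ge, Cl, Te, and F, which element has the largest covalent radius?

F is in period 2, group 17; Cl is in period 3, group 17; Ge is in period 4, group 14; Te is in period 5, group 16.
Atomic radius shrinks across a period as nuclear charge pulls the same shell inward, and grows down a group as new shells are added.
Neither a single period nor a single group — weigh both effects.
Cl > F: they share group 17; the group trend gives Cl the larger value.
Ge > Cl: both effects reinforce here, so Ge is clearly the larger of the two.
Te > Ge: the two effects oppose for this pair; the down-group effect wins (136 vs 121 pm).
Approximate values (pm): F 64, Cl 99, Ge 121, Te 136.
The largest covalent radius among these belongs to Te.

Te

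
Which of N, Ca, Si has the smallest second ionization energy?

Ca

After 1 electron has been removed, what remains? N⁺ still has 4 valence electrons; Ca⁺ still has 1 valence electron; Si⁺ still has 3 valence electrons.
All are still removing valence electrons, so compare the +1 ions as you would atoms: IE_2 generally rises across a period (higher Z_eff) and falls down a group (larger shell), subject to the usual subshell exceptions.
Valence configurations: N⁺ [He]2s²2p², Ca⁺ [Ar]4s¹, Si⁺ [Ne]3s²3p¹.
The numbers (kJ/mol): N 2856, Ca 1145, Si 1577.
So the second ionization energies run Ca < Si < N.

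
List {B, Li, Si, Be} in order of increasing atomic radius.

B < Be < Si < Li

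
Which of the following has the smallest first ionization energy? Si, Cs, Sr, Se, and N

N is in period 2, group 15; Si is in period 3, group 14; Se is in period 4, group 16; Sr is in period 5, group 2; Cs is in period 6, group 1.
Across a period the outer electron is held more tightly (higher IE₁); down a group it sits in a higher shell, more shielded, and comes off more easily.
Neither a single period nor a single group — weigh both effects.
Sr > Cs: both effects reinforce here, so Sr is clearly the higher of the two.
Si > Sr: relative to Sr, both the across-period and down-group shifts push Si's first ionization energy up.
Se > Si: the two effects oppose for this pair; the across-period effect wins (941 vs 786 kJ/mol).
N > Se: period and group pull opposite ways; the down-group shift dominates (1402 vs 941 kJ/mol).
Approximate values (kJ/mol): N 1402, Si 786, Se 941, Sr 550, Cs 376.
The smallest first ionization energy among these belongs to Cs.

Cs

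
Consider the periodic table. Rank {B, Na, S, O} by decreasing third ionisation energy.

After 2 electrons have been removed, what remains? B²⁺ still has 1 valence electron; Na²⁺ is already 1 electron into the core; S²⁺ still has 4 valence electrons; O²⁺ still has 4 valence electrons.
Core electrons are held far more tightly than valence electrons, so Na tops the IE_3 order.
Valence configurations: B²⁺ [He]2s¹, S²⁺ [Ne]3s²3p², O²⁺ [He]2s²2p².
Approximate IE_3 values (kJ/mol): B 3660, Na 6910, S 3357, O 5300.
So the third ionization energies run S < B < O < Na.

Na > O > B > S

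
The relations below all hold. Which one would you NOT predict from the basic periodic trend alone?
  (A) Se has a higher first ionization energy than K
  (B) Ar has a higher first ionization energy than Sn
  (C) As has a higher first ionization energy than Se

(C)

The general trend: first ionization energy increases across a period and decreases down a group.
(A) Se (period 4, group 16) vs K (period 4, group 1): the stated order agrees with the simple trend.
(B) Ar (period 3, group 18) vs Sn (period 5, group 14): the stated order agrees with the simple trend.
(C) As (period 4, group 15) vs Se (period 4, group 16): the stated order contradicts the simple trend.
The exception is (C): Se (4p⁴) ionizes more easily than half-filled As (4p³).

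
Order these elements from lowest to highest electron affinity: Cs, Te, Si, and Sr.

Si is in period 3, group 14; Sr is in period 5, group 2; Te is in period 5, group 16; Cs is in period 6, group 1.
Electron affinity generally becomes more exothermic across a period toward the halogens and less exothermic down a group.
These span different periods and groups, so the two trends combine.
Cs > Sr: this pair runs against the simple trend — see the exception note.
Si > Cs: relative to Cs, both the across-period and down-group shifts push Si's electron affinity up.
Te > Si: period and group pull opposite ways; the across-period shift dominates (190 vs 134 kJ/mol).
Note the exception: Cs has a higher electron affinity than Sr, contrary to the simple trend — adding an electron to Sr (ns²) has to open a new, higher-energy np subshell, which is unfavourable.
For reference (kJ/mol): Si 134, Sr 5, Te 190, Cs 46.
So from lowest to highest: Sr < Cs < Si < Te.

Sr, Cs, Si, Te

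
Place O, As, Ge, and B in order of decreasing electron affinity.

O > Ge > As > B

Electron affinity generally becomes more exothermic across a period toward the halogens and less exothermic down a group.
Here both period and group differ, so the two effects have to be weighed against each other.
As > B: the two effects oppose for this pair; the across-period effect wins (78 vs 27 kJ/mol).
Ge > As: this pair runs against the simple trend — see the exception note.
O > Ge: both effects reinforce here, so O is clearly the higher of the two.
Note the exception: Ge has a higher electron affinity than As, contrary to the simple trend — adding an electron to As's half-filled 4p³ is unfavourable, so Ge (4p²) has the more exothermic EA.
For reference (kJ/mol): B 27, O 141, Ge 119, As 78.
So from highest to lowest: O > Ge > As > B.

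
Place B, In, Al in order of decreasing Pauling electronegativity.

B is in period 2, group 13; Al is in period 3, group 13; In is in period 5, group 13.
EN rises left→right (higher Z_eff, smaller atoms) and falls top→bottom (larger, more shielded atoms).
All are in group 13; the group trend (electronegativity increases up the group) applies, with the exception below.
Note the exception: In has a higher electronegativity than Al, contrary to the simple trend — poor shielding by filled d (and f) subshells raises the heavier element's effective nuclear charge more than the simple down-group trend predicts.
Approximate values (Pauling): B 2.04, Al 1.61, In 1.78.
So from highest to lowest: B > In > Al.

B, In, Al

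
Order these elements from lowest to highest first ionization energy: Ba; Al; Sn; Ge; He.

He is in period 1, group 18; Al is in period 3, group 13; Ge is in period 4, group 14; Sn is in period 5, group 14; Ba is in period 6, group 2.
IE₁ increases left→right with effective nuclear charge and decreases top→bottom as the valence shell moves farther out.
Here both period and group differ, so the two effects have to be weighed against each other.
Al > Ba: relative to Ba, both the across-period and down-group shifts push Al's first ionization energy up.
Sn > Al: period and group pull opposite ways; the across-period shift dominates (709 vs 578 kJ/mol).
Ge > Sn: they share group 14; the group trend gives Ge the larger value.
He > Ge: relative to Ge, both the across-period and down-group shifts push He's first ionization energy up.
Tabulated first ionization energy (kJ/mol): He 2372, Al 578, Ge 762, Sn 709, Ba 503.
So from lowest to highest: Ba < Al < Sn < Ge < He.

Ba, Al, Sn, Ge, He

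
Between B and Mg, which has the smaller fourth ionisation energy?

IE_4 is the cost of taking one more electron from the +3 cation: B³⁺ is the bare [He] core; Mg³⁺ is already 1 electron into the core.
All of these are removing an electron from a noble-gas core or deeper; the smaller core (lower principal quantum number) is held far more tightly, and within a period the higher nuclear charge binds the same core more tightly.
Approximate IE_4 values (kJ/mol): B 25026, Mg 10543.
So the fourth ionization energies run Mg < B.

Mg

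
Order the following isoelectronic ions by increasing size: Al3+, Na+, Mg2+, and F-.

Al3+ < Mg2+ < Na+ < F-

All of these have 10 electrons, so size is governed by nuclear charge alone: the more protons, the stronger the pull on the same electron cloud, and the smaller the ion.
Nuclear charges: Al3+ (Z=13), Mg2+ (Z=12), Na+ (Z=11), F- (Z=9).
Smallest to largest: Al3+ < Mg2+ < Na+ < F-.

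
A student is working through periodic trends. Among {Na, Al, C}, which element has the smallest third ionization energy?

Al

The third ionization energy removes an electron from the +2 ion. For each element: Na²⁺ is already 1 electron into the core; Al²⁺ still has 1 valence electron; C²⁺ still has 2 valence electrons.
Pulling an electron out of a noble-gas core costs far more than removing a remaining valence electron, so Na sits at the high end of IE_3.
Valence configurations: Al²⁺ [Ne]3s¹, C²⁺ [He]2s².
Tabulated IE_3 (kJ/mol): Na 6910, Al 2745, C 4620.
Overall IE_3 order: Al < C < Na.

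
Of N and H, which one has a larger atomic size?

N

Atomic radius shrinks across a period as nuclear charge pulls the same shell inward, and grows down a group as new shells are added.
These span different periods and groups, so the two trends combine.
N > H: period and group pull opposite ways; the down-group shift dominates (71 vs 32 pm).
For reference (pm): H 32, N 71.
So N has the larger atomic size (N > H).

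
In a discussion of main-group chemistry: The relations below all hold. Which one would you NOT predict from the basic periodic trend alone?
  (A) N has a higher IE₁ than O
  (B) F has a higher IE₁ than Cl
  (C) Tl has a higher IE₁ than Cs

The general trend: IE₁ increases across a period and decreases down a group.
(A) N (period 2, group 15) vs O (period 2, group 16): the stated order contradicts the simple trend.
(B) F (period 2, group 17) vs Cl (period 3, group 17): the stated order agrees with the simple trend.
(C) Tl (period 6, group 13) vs Cs (period 6, group 1): the stated order agrees with the simple trend.
The exception is (A): pairing an electron in O's 2p⁴ costs repulsion energy, so O ionizes more easily than half-filled N (2p³).

(A)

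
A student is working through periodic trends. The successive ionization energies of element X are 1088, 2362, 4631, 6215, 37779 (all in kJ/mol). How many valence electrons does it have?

Look for the largest jump between consecutive ionization energies: IE5/IE4 ≈ 6.1, far larger than any earlier ratio.
That jump marks the point where a core electron is being removed. So the atom has 4 valence electrons.

4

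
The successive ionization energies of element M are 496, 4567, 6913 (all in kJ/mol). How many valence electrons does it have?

1

Look for the largest jump between consecutive ionization energies: IE2/IE1 ≈ 9.2, far larger than any earlier ratio.
That jump marks the point where a core electron is being removed. So the atom has 1 valence electron.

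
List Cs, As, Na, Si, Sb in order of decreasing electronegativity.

As > Sb > Si > Na > Cs

EN rises left→right (higher Z_eff, smaller atoms) and falls top→bottom (larger, more shielded atoms).
Here both period and group differ, so the two effects have to be weighed against each other.
Na > Cs: they share group 1; the group trend gives Na the larger value.
Si > Na: both are in period 3; the period trend gives Si the larger value.
Sb > Si: period and group pull opposite ways; the across-period shift dominates (2.05 vs 1.90).
As > Sb: they share group 15; the group trend gives As the larger value.
Approximate values (Pauling): Na 0.93, Si 1.90, As 2.18, Sb 2.05, Cs 0.79.
So from highest to lowest: As > Sb > Si > Na > Cs.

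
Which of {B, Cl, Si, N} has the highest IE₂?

The second ionization energy removes an electron from the +1 ion. For each element: B⁺ still has 2 valence electrons; Cl⁺ still has 6 valence electrons; Si⁺ still has 3 valence electrons; N⁺ still has 4 valence electrons.
All are still removing valence electrons, so compare the +1 ions as you would atoms: IE_2 generally rises across a period (higher Z_eff) and falls down a group (larger shell), subject to the usual subshell exceptions.
Valence configurations: B⁺ [He]2s², Cl⁺ [Ne]3s²3p⁴, Si⁺ [Ne]3s²3p¹, N⁺ [He]2s²2p².
Approximate IE_2 values (kJ/mol): B 2427, Cl 2298, Si 1577, N 2856.
Putting it together, IE_2: Si < Cl < B < N.

N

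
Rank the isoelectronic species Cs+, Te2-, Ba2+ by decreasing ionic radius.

All of these have 54 electrons, so size is governed by nuclear charge alone: the more protons, the stronger the pull on the same electron cloud, and the smaller the ion.
Nuclear charges: Ba2+ (Z=56), Cs+ (Z=55), Te2- (Z=52).
Largest to smallest: Te2- > Cs+ > Ba2+.

Te2-, Cs+, Ba2+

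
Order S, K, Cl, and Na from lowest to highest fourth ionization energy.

S < Cl < K < Na

Consider each +3 ion: S³⁺ still has 3 valence electrons; K³⁺ is already 2 electrons into the core; Cl³⁺ still has 4 valence electrons; Na³⁺ is already 2 electrons into the core.
Core electrons are held far more tightly than valence electrons, so K and Na top the IE_4 order.
Valence configurations: S³⁺ [Ne]3s²3p¹, Cl³⁺ [Ne]3s²3p².
Approximate IE_4 values (kJ/mol): S 4556, K 5877, Cl 5159, Na 9543.
So the fourth ionization energies run S < Cl < K < Na.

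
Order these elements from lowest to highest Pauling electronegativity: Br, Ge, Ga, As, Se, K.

Smaller atoms with higher effective nuclear charge are more electronegative.
All lie in period 4, so electronegativity increases left to right.
So from lowest to highest: K < Ga < Ge < As < Se < Br.

K, Ga, Ge, As, Se, Br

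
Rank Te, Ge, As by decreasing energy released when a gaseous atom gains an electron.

Te > Ge > As

Ge is in period 4, group 14; As is in period 4, group 15; Te is in period 5, group 16.
Adding an electron releases more energy for atoms nearer the top right (short of the noble gases).
Neither a single period nor a single group — weigh both effects.
Ge > As: this pair runs against the simple trend — see the exception note.
Te > Ge: the two effects oppose for this pair; the across-period effect wins (190 vs 119 kJ/mol).
Note the exception: Ge has a higher electron affinity than As, contrary to the simple trend — adding an electron to As's half-filled 4p³ is unfavourable, so Ge (4p²) has the more exothermic EA.
Tabulated electron affinity (kJ/mol): Ge 119, As 78, Te 190.
So from highest to lowest: Te > Ge > As.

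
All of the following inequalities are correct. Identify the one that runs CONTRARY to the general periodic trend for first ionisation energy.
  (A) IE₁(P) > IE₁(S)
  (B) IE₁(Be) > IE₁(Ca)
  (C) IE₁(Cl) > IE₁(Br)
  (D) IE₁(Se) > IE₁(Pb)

The general trend: first ionisation energy increases across a period and decreases down a group.
(A) P (period 3, group 15) vs S (period 3, group 16): the stated order contradicts the simple trend.
(B) Be (period 2, group 2) vs Ca (period 4, group 2): the stated order agrees with the simple trend.
(C) Cl (period 3, group 17) vs Br (period 4, group 17): the stated order agrees with the simple trend.
(D) Se (period 4, group 16) vs Pb (period 6, group 14): the stated order agrees with the simple trend.
The exception is (A): S (3p⁴) ionizes more easily than half-filled P (3p³) because the paired 3p electron in S is pushed out by e⁻–e⁻ repulsion.

(A)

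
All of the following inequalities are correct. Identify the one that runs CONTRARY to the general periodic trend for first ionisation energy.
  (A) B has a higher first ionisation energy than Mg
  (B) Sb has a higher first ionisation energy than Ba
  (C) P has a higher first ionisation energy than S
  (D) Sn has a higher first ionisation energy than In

(C)

The general trend: first ionisation energy increases across a period and decreases down a group.
(A) B (period 2, group 13) vs Mg (period 3, group 2): the stated order agrees with the simple trend.
(B) Sb (period 5, group 15) vs Ba (period 6, group 2): the stated order agrees with the simple trend.
(C) P (period 3, group 15) vs S (period 3, group 16): the stated order contradicts the simple trend.
(D) Sn (period 5, group 14) vs In (period 5, group 13): the stated order agrees with the simple trend.
The exception is (C): S (3p⁴) ionizes more easily than half-filled P (3p³) because the paired 3p electron in S is pushed out by e⁻–e⁻ repulsion.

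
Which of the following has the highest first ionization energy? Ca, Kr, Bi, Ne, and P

Ne is in period 2, group 18; P is in period 3, group 15; Ca is in period 4, group 2; Kr is in period 4, group 18; Bi is in period 6, group 15.
First ionization energy rises across a period (greater Z_eff holds electrons more tightly) and falls down a group (valence electrons are farther from the nucleus).
These span different periods and groups, so the two trends combine.
Bi > Ca: the two effects oppose for this pair; the across-period effect wins (703 vs 590 kJ/mol).
P > Bi: P sits above Bi in group 15, so the down-group effect alone puts P higher.
Kr > P: the two effects oppose for this pair; the across-period effect wins (1351 vs 1012 kJ/mol).
Ne > Kr: Ne sits above Kr in group 18, so the down-group effect alone puts Ne higher.
Tabulated first ionization energy (kJ/mol): Ne 2081, P 1012, Ca 590, Kr 1351, Bi 703.
The highest first ionization energy among these belongs to Ne.

Ne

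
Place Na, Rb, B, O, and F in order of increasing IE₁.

Rb < Na < B < O < F

B is in period 2, group 13; O is in period 2, group 16; F is in period 2, group 17; Na is in period 3, group 1; Rb is in period 5, group 1.
IE₁ increases left→right with effective nuclear charge and decreases top→bottom as the valence shell moves farther out.
Neither a single period nor a single group — weigh both effects.
Na > Rb: they share group 1; the group trend gives Na the larger value.
B > Na: relative to Na, both the across-period and down-group shifts push B's first ionization energy up.
O > B: O lies to the right of B in period 2, so the across-period effect alone puts O higher.
F > O: F lies to the right of O in period 2, so the across-period effect alone puts F higher.
For reference (kJ/mol): B 801, O 1314, F 1681, Na 496, Rb 403.
So from lowest to highest: Rb < Na < B < O < F.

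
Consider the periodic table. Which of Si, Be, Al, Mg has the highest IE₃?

Be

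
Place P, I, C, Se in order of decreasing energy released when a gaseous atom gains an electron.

I > Se > C > P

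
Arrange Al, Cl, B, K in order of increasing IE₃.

IE_3 is the cost of taking one more electron from the +2 cation: Al²⁺ still has 1 valence electron; Cl²⁺ still has 5 valence electrons; B²⁺ still has 1 valence electron; K²⁺ is already 1 electron into the core.
Pulling an electron out of a noble-gas core costs far more than removing a remaining valence electron, so K sits at the high end of IE_3.
Valence configurations: Al²⁺ [Ne]3s¹, Cl²⁺ [Ne]3s²3p³, B²⁺ [He]2s¹.
The numbers (kJ/mol): Al 2745, Cl 3822, B 3660, K 4420.
So the third ionization energies run Al < B < Cl < K.

Al < B < Cl < K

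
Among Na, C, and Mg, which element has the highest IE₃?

Mg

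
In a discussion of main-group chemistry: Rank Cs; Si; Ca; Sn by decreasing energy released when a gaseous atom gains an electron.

Si, Sn, Cs, Ca

Si is in period 3, group 14; Ca is in period 4, group 2; Sn is in period 5, group 14; Cs is in period 6, group 1.
Electron affinity generally becomes more exothermic across a period toward the halogens and less exothermic down a group.
Neither a single period nor a single group — weigh both effects.
Cs > Ca: this pair runs against the simple trend — see the exception note.
Sn > Cs: relative to Cs, both the across-period and down-group shifts push Sn's electron affinity up.
Si > Sn: Si sits above Sn in group 14, so the down-group effect alone puts Si higher.
Note the exception: Cs has a higher electron affinity than Ca, contrary to the simple trend — adding an electron to Ca (ns²) has to open a new, higher-energy np subshell, which is unfavourable.
For reference (kJ/mol): Si 134, Ca 2, Sn 107, Cs 46.
So from highest to lowest: Si > Sn > Cs > Ca.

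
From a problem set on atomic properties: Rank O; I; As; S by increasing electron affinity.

As < O < S < I

O is in period 2, group 16; S is in period 3, group 16; As is in period 4, group 15; I is in period 5, group 17.
Adding an electron releases more energy for atoms nearer the top right (short of the noble gases).
These span different periods and groups, so the two trends combine.
O > As: relative to As, both the across-period and down-group shifts push O's electron affinity up.
S > O: this pair runs against the simple trend — see the exception note.
I > S: the two effects oppose for this pair; the across-period effect wins (295 vs 200 kJ/mol).
Note the exception: S has a higher electron affinity than O, contrary to the simple trend — the compact 2p subshell of O repels the added electron more than S's larger 3p does.
For reference (kJ/mol): O 141, S 200, As 78, I 295.
So from lowest to highest: As < O < S < I.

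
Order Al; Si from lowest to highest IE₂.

After 1 electron has been removed, what remains? Al⁺ still has 2 valence electrons; Si⁺ still has 3 valence electrons.
All are still removing valence electrons, so compare the +1 ions as you would atoms: IE_2 generally rises across a period (higher Z_eff) and falls down a group (larger shell), subject to the usual subshell exceptions.
Valence configurations: Al⁺ [Ne]3s², Si⁺ [Ne]3s²3p¹.
Si⁺ loses a lone 3p electron whereas Al⁺ must break into a filled 3s² pair, so IE_2(Al) > IE_2(Si) even though Si has the higher nuclear charge.
Approximate IE_2 values (kJ/mol): Al 1817, Si 1577.
Putting it together, IE_2: Si < Al.

Si < Al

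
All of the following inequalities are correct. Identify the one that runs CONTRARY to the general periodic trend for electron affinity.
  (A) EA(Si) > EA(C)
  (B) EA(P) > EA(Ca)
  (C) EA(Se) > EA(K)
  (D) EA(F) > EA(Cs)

The general trend: electron affinity increases across a period and decreases down a group.
(A) Si (period 3, group 14) vs C (period 2, group 14): the stated order contradicts the simple trend.
(B) P (period 3, group 15) vs Ca (period 4, group 2): the stated order agrees with the simple trend.
(C) Se (period 4, group 16) vs K (period 4, group 1): the stated order agrees with the simple trend.
(D) F (period 2, group 17) vs Cs (period 6, group 1): the stated order agrees with the simple trend.
The exception is (A): Si's larger, more diffuse 3p orbitals accept an added electron slightly more readily than C's compact 2p.

(A)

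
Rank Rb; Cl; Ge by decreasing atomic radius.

Rb > Ge > Cl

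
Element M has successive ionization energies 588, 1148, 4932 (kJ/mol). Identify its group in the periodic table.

Group 2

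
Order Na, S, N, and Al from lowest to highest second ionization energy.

After 1 electron has been removed, what remains? Na⁺ is the bare [Ne] core; S⁺ still has 5 valence electrons; N⁺ still has 4 valence electrons; Al⁺ still has 2 valence electrons.
Core electrons are held far more tightly than valence electrons, so Na tops the IE_2 order.
Valence configurations: S⁺ [Ne]3s²3p³, N⁺ [He]2s²2p², Al⁺ [Ne]3s².
The numbers (kJ/mol): Na 4562, S 2252, N 2856, Al 1817.
Hence IE_2: Al < S < N < Na.

Al < S < N < Na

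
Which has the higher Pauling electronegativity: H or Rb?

H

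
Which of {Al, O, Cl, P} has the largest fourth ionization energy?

Al

Consider each +3 ion: Al³⁺ is the bare [Ne] core; O³⁺ still has 3 valence electrons; Cl³⁺ still has 4 valence electrons; P³⁺ still has 2 valence electrons.
Breaking into a closed-shell core is much more expensive than removing a leftover valence electron — Al has the largest IE_4 here.
Valence configurations: O³⁺ [He]2s²2p¹, Cl³⁺ [Ne]3s²3p², P³⁺ [Ne]3s².
Tabulated IE_4 (kJ/mol): Al 11577, O 7469, Cl 5159, P 4964.
Putting it together, IE_4: P < Cl < O < Al.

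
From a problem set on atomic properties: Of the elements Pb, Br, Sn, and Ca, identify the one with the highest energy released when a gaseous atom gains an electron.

Ca is in period 4, group 2; Br is in period 4, group 17; Sn is in period 5, group 14; Pb is in period 6, group 14.
Electron affinity generally becomes more exothermic across a period toward the halogens and less exothermic down a group.
Here both period and group differ, so the two effects have to be weighed against each other.
Pb > Ca: period and group pull opposite ways; the across-period shift dominates (35 vs 2 kJ/mol).
Sn > Pb: Sn sits above Pb in group 14, so the down-group effect alone puts Sn higher.
Br > Sn: both effects reinforce here, so Br is clearly the higher of the two.
Tabulated electron affinity (kJ/mol): Ca 2, Br 325, Sn 107, Pb 35.
The highest energy released when a gaseous atom gains an electron among these belongs to Br.

Br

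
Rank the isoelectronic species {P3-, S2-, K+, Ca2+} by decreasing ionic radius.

P3- > S2- > K+ > Ca2+

All of these have 18 electrons, so size is governed by nuclear charge alone: the more protons, the stronger the pull on the same electron cloud, and the smaller the ion.
Nuclear charges: Ca2+ (Z=20), K+ (Z=19), S2- (Z=16), P3- (Z=15).
Largest to smallest: P3- > S2- > K+ > Ca2+.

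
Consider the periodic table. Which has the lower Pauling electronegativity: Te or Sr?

Sr

Sr is in period 5, group 2; Te is in period 5, group 16.
Electronegativity increases across a period and decreases down a group, tracking effective nuclear charge and atomic size.
All lie in period 5, so electronegativity increases left to right.
So Sr has the lower Pauling electronegativity (Sr < Te).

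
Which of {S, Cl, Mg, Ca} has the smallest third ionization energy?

IE_3 is the cost of taking one more electron from the +2 cation: S²⁺ still has 4 valence electrons; Cl²⁺ still has 5 valence electrons; Mg²⁺ is the bare [Ne] core; Ca²⁺ is the bare [Ar] core.
Breaking into a closed-shell core is much more expensive than removing a leftover valence electron — Ca and Mg have the largest IE_3 here.
Valence configurations: S²⁺ [Ne]3s²3p², Cl²⁺ [Ne]3s²3p³.
The numbers (kJ/mol): S 3357, Cl 3822, Mg 7733, Ca 4912.
So the third ionization energies run S < Cl < Ca < Mg.

S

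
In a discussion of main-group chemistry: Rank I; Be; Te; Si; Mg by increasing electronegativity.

Be is in period 2, group 2; Mg is in period 3, group 2; Si is in period 3, group 14; Te is in period 5, group 16; I is in period 5, group 17.
EN rises left→right (higher Z_eff, smaller atoms) and falls top→bottom (larger, more shielded atoms).
Here both period and group differ, so the two effects have to be weighed against each other.
Be > Mg: they share group 2; the group trend gives Be the larger value.
Si > Be: period and group pull opposite ways; the across-period shift dominates (1.90 vs 1.57).
Te > Si: period and group pull opposite ways; the across-period shift dominates (2.10 vs 1.90).
I > Te: I lies to the right of Te in period 5, so the across-period effect alone puts I higher.
Tabulated electronegativity (Pauling): Be 1.57, Mg 1.31, Si 1.90, Te 2.10, I 2.66.
So from lowest to highest: Mg < Be < Si < Te < I.

Mg, Be, Si, Te, I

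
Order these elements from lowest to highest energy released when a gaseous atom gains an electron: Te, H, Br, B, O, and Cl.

B < H < O < Te < Br < Cl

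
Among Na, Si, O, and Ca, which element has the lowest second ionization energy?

IE_2 is the cost of taking one more electron from the +1 cation: Na⁺ is the bare [Ne] core; Si⁺ still has 3 valence electrons; O⁺ still has 5 valence electrons; Ca⁺ still has 1 valence electron.
Core electrons are held far more tightly than valence electrons, so Na tops the IE_2 order.
Valence configurations: Si⁺ [Ne]3s²3p¹, O⁺ [He]2s²2p³, Ca⁺ [Ar]4s¹.
Tabulated IE_2 (kJ/mol): Na 4562, Si 1577, O 3388, Ca 1145.
Overall IE_2 order: Ca < Si < O < Na.

Ca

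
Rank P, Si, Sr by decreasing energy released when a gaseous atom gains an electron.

Si, P, Sr

Si is in period 3, group 14; P is in period 3, group 15; Sr is in period 5, group 2.
Atoms with high Z_eff and room in the valence shell (especially the halogens) have the most exothermic electron affinities.
Neither a single period nor a single group — weigh both effects.
P > Sr: both effects reinforce here, so P is clearly the higher of the two.
Si > P: this pair runs against the simple trend — see the exception note.
Note the exception: Si has a higher electron affinity than P, contrary to the simple trend — adding an electron to P's half-filled 3p³ is unfavourable, so Si (3p²) has the more exothermic EA.
For reference (kJ/mol): Si 134, P 72, Sr 5.
So from highest to lowest: Si > P > Sr.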